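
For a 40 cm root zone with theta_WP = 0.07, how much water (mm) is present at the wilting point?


Step 1: Water (mm) = theta_WP * depth * 10
Step 2: Water = 0.07 * 40 * 10
Step 3: Water = 28.0 mm

28.0


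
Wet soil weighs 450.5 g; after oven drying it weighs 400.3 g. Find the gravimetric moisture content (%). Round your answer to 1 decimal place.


Step 1: Water mass = wet - dry = 450.5 - 400.3 = 50.2 g
Step 2: w = 100 * water mass / dry mass
Step 3: w = 100 * 50.2 / 400.3 = 12.5%

12.5


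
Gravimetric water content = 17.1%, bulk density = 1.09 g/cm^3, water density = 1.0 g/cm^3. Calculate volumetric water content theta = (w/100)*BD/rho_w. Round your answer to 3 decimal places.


Step 1: theta = (w / 100) * BD / rho_w
Step 2: theta = (17.1 / 100) * 1.09 / 1.0
Step 3: theta = 0.171 * 1.09
Step 4: theta = 0.186

0.186


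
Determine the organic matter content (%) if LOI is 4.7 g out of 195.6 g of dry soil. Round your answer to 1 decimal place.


Step 1: OM% = 100 * LOI / sample mass
Step 2: OM = 100 * 4.7 / 195.6
Step 3: OM = 2.4%

2.4


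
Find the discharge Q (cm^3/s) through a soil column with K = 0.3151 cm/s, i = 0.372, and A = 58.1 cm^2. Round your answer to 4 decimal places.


Step 1: Apply Darcy's law: Q = K * i * A
Step 2: Q = 0.3151 * 0.372 * 58.1
Step 3: Q = 6.8103 cm^3/s

6.8103


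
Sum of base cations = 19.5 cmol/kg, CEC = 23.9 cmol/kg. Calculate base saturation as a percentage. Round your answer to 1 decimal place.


Step 1: BS = 100 * (sum of bases) / CEC
Step 2: BS = 100 * 19.5 / 23.9
Step 3: BS = 81.6%

81.6


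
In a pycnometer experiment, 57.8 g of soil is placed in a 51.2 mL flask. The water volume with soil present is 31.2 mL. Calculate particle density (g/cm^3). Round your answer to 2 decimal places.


Step 1: Volume of solids = flask volume - water volume with soil
Step 2: V_solids = 51.2 - 31.2 = 20.0 mL
Step 3: Particle density = mass / V_solids = 57.8 / 20.0 = 2.89 g/cm^3

2.89


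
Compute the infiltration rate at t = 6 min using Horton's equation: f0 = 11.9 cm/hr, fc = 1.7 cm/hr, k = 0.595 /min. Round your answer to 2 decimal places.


Step 1: f = fc + (f0 - fc) * exp(-k * t)
Step 2: exp(-0.595 * 6) = 0.028156
Step 3: f = 1.7 + (11.9 - 1.7) * 0.028156
Step 4: f = 1.7 + 10.2 * 0.028156
Step 5: f = 1.99 cm/hr

1.99


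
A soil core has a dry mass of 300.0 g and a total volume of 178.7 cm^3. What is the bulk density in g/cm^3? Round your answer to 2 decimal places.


Step 1: Identify the formula: BD = dry mass / volume
Step 2: Substitute values: BD = 300.0 / 178.7
Step 3: BD = 1.68 g/cm^3

1.68


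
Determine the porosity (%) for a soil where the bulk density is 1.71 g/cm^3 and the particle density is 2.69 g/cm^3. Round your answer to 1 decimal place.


Step 1: Formula: n = 100 * (1 - BD / PD)
Step 2: n = 100 * (1 - 1.71 / 2.69)
Step 3: n = 100 * (1 - 0.63569)
Step 4: n = 36.4%

36.4


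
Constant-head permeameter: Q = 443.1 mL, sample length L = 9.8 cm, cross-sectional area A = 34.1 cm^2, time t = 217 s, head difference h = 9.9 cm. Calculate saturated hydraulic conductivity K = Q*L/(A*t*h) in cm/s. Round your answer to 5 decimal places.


Step 1: K = Q * L / (A * t * h)
Step 2: Numerator = 443.1 * 9.8 = 4342.38
Step 3: Denominator = 34.1 * 217 * 9.9 = 73257.03
Step 4: K = 4342.38 / 73257.03 = 0.05928 cm/s

0.05928


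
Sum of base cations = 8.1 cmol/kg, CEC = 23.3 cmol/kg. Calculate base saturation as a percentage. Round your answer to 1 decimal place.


Step 1: BS = 100 * (sum of bases) / CEC
Step 2: BS = 100 * 8.1 / 23.3
Step 3: BS = 34.8%

34.8


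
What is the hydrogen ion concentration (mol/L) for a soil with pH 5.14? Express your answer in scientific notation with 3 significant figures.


Step 1: [H+] = 10^(-pH)
Step 2: [H+] = 10^(-5.14)
Step 3: [H+] = 7.24e-06 mol/L

7.24e-06


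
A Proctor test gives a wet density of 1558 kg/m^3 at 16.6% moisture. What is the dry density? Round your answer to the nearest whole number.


Step 1: Dry density = wet density / (1 + w/100)
Step 2: Dry density = 1558 / (1 + 16.6/100)
Step 3: Dry density = 1558 / 1.166
Step 4: Dry density = 1336 kg/m^3

1336


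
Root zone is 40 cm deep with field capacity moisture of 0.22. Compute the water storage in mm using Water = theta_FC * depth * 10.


Step 1: Water (mm) = theta_FC * depth (cm) * 10
Step 2: Water = 0.22 * 40 * 10
Step 3: Water = 88.0 mm

88.0


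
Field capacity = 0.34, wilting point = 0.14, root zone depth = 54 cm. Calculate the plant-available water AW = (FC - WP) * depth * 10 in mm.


Step 1: Available water = (FC - WP) * depth * 10
Step 2: AW = (0.34 - 0.14) * 54 * 10
Step 3: AW = 0.2 * 54 * 10
Step 4: AW = 108.0 mm

108.0


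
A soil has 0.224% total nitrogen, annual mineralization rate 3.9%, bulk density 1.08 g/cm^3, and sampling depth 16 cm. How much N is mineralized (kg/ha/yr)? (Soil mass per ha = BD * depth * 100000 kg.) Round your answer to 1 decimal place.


Step 1: Soil mass per ha = BD * depth * 100000 = 1.08 * 16 * 100000 = 1728000 kg
Step 2: Total N pool = soil mass * N%/100 = 1728000 * 0.224/100 = 3870.72 kg/ha
Step 3: N mineralized = N pool * rate%/100 = 3870.72 * 3.9/100 = 151.0 kg/ha/yr

151.0


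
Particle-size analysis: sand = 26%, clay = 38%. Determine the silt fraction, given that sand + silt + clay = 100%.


Step 1: sand + silt + clay = 100%
Step 2: silt = 100 - sand - clay
Step 3: silt = 100 - 26 - 38
Step 4: silt = 36%

36


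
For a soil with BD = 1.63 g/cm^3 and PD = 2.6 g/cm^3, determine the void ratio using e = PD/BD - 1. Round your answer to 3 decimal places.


Step 1: e = PD / BD - 1
Step 2: e = 2.6 / 1.63 - 1
Step 3: e = 1.59509 - 1
Step 4: e = 0.595

0.595


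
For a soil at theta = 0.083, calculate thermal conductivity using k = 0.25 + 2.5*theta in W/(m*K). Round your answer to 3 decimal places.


Step 1: k = 0.25 + 2.5 * theta
Step 2: k = 0.25 + 2.5 * 0.083
Step 3: k = 0.25 + 0.208
Step 4: k = 0.458 W/(m*K)

0.458


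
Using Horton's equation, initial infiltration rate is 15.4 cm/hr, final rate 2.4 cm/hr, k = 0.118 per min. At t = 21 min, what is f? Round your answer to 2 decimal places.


Step 1: f = fc + (f0 - fc) * exp(-k * t)
Step 2: exp(-0.118 * 21) = 0.083911
Step 3: f = 2.4 + (15.4 - 2.4) * 0.083911
Step 4: f = 2.4 + 13.0 * 0.083911
Step 5: f = 3.49 cm/hr

3.49


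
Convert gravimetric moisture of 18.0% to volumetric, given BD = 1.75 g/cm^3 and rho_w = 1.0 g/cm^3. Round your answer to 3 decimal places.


Step 1: theta = (w / 100) * BD / rho_w
Step 2: theta = (18.0 / 100) * 1.75 / 1.0
Step 3: theta = 0.18 * 1.75
Step 4: theta = 0.315

0.315


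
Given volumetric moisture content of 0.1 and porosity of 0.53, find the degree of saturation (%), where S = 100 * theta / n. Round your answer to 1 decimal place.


Step 1: S = 100 * theta_v / n
Step 2: S = 100 * 0.1 / 0.53
Step 3: S = 18.9%

18.9


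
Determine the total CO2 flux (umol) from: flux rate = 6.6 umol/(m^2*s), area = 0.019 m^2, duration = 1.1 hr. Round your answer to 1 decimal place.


Step 1: Convert time to seconds: 1.1 hr * 3600 = 3960.0 s
Step 2: Total = flux * area * time_s
Step 3: Total = 6.6 * 0.019 * 3960.0
Step 4: Total = 496.6 umol

496.6


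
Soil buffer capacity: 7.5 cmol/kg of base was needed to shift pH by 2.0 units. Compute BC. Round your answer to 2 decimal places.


Step 1: BC = change in base / change in pH
Step 2: BC = 7.5 / 2.0
Step 3: BC = 3.75 cmol/(kg*pH unit)

3.75


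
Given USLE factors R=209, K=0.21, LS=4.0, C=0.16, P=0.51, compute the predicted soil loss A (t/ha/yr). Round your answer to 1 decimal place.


Step 1: A = R * K * LS * C * P
Step 2: R * K = 209 * 0.21 = 43.89
Step 3: (R*K) * LS = 43.89 * 4.0 = 175.56
Step 4: * C * P = 175.56 * 0.16 * 0.51 = 14.3
Step 5: A = 14.3 t/(ha*yr)

14.3


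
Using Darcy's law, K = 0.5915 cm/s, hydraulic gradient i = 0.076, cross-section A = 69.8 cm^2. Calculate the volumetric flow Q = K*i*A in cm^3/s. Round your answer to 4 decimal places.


Step 1: Apply Darcy's law: Q = K * i * A
Step 2: Q = 0.5915 * 0.076 * 69.8
Step 3: Q = 3.1378 cm^3/s

3.1378


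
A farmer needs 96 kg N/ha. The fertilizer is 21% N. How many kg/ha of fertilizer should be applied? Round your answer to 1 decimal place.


Step 1: Fertilizer rate = target N / (N content / 100)
Step 2: Rate = 96 / (21 / 100)
Step 3: Rate = 96 / 0.21
Step 4: Rate = 457.1 kg/ha

457.1


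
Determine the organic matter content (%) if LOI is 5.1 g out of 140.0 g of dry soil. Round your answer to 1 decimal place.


Step 1: OM% = 100 * LOI / sample mass
Step 2: OM = 100 * 5.1 / 140.0
Step 3: OM = 3.6%

3.6


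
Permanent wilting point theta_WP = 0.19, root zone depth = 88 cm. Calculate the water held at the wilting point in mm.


Step 1: Water (mm) = theta_WP * depth * 10
Step 2: Water = 0.19 * 88 * 10
Step 3: Water = 167.2 mm

167.2


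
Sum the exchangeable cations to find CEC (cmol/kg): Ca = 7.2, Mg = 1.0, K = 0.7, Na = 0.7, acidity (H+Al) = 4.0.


Step 1: CEC = Ca + Mg + K + Na + (H+Al)
Step 2: CEC = 7.2 + 1.0 + 0.7 + 0.7 + 4.0
Step 3: CEC = 13.6 cmol/kg

13.6


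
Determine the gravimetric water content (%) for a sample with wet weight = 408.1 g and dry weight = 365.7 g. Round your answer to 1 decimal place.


Step 1: Water mass = wet - dry = 408.1 - 365.7 = 42.4 g
Step 2: w = 100 * water mass / dry mass
Step 3: w = 100 * 42.4 / 365.7 = 11.6%

11.6


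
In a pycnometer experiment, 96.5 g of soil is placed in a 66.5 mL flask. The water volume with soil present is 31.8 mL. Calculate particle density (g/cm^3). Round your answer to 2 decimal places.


Step 1: Volume of solids = flask volume - water volume with soil
Step 2: V_solids = 66.5 - 31.8 = 34.7 mL
Step 3: Particle density = mass / V_solids = 96.5 / 34.7 = 2.78 g/cm^3

2.78


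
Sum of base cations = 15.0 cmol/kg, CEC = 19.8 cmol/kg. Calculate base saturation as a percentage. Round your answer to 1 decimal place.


Step 1: BS = 100 * (sum of bases) / CEC
Step 2: BS = 100 * 15.0 / 19.8
Step 3: BS = 75.8%

75.8


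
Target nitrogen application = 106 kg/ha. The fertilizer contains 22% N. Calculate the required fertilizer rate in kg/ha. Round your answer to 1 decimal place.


Step 1: Fertilizer rate = target N / (N content / 100)
Step 2: Rate = 106 / (22 / 100)
Step 3: Rate = 106 / 0.22
Step 4: Rate = 481.8 kg/ha

481.8


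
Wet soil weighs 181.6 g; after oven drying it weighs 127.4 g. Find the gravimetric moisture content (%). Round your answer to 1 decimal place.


Step 1: Water mass = wet - dry = 181.6 - 127.4 = 54.2 g
Step 2: w = 100 * water mass / dry mass
Step 3: w = 100 * 54.2 / 127.4 = 42.5%

42.5


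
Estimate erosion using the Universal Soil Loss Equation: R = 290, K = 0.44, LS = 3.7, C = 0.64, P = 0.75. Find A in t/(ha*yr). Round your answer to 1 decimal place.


Step 1: A = R * K * LS * C * P
Step 2: R * K = 290 * 0.44 = 127.6
Step 3: (R*K) * LS = 127.6 * 3.7 = 472.12
Step 4: * C * P = 472.12 * 0.64 * 0.75 = 226.6
Step 5: A = 226.6 t/(ha*yr)

226.6


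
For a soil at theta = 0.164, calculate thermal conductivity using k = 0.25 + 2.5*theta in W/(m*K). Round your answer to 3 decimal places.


Step 1: k = 0.25 + 2.5 * theta
Step 2: k = 0.25 + 2.5 * 0.164
Step 3: k = 0.25 + 0.41
Step 4: k = 0.66 W/(m*K)

0.66


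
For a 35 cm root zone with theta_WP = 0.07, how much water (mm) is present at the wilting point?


Step 1: Water (mm) = theta_WP * depth * 10
Step 2: Water = 0.07 * 35 * 10
Step 3: Water = 24.5 mm

24.5


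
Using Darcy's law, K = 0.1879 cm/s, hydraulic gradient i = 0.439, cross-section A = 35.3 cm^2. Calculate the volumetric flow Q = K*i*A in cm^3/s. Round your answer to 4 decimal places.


Step 1: Apply Darcy's law: Q = K * i * A
Step 2: Q = 0.1879 * 0.439 * 35.3
Step 3: Q = 2.9118 cm^3/s

2.9118


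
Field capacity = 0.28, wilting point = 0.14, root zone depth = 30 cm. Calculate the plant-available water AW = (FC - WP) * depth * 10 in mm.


Step 1: Available water = (FC - WP) * depth * 10
Step 2: AW = (0.28 - 0.14) * 30 * 10
Step 3: AW = 0.14 * 30 * 10
Step 4: AW = 42.0 mm

42.0


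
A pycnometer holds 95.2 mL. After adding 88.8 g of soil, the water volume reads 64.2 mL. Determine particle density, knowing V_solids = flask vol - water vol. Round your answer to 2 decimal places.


Step 1: Volume of solids = flask volume - water volume with soil
Step 2: V_solids = 95.2 - 64.2 = 31.0 mL
Step 3: Particle density = mass / V_solids = 88.8 / 31.0 = 2.86 g/cm^3

2.86


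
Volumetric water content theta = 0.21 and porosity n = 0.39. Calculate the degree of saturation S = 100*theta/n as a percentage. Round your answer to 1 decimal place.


Step 1: S = 100 * theta_v / n
Step 2: S = 100 * 0.21 / 0.39
Step 3: S = 53.8%

53.8


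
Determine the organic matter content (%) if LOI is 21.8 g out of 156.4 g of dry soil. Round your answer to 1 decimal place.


Step 1: OM% = 100 * LOI / sample mass
Step 2: OM = 100 * 21.8 / 156.4
Step 3: OM = 13.9%

13.9


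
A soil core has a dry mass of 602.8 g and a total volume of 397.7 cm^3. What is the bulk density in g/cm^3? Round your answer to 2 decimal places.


Step 1: Identify the formula: BD = dry mass / volume
Step 2: Substitute values: BD = 602.8 / 397.7
Step 3: BD = 1.52 g/cm^3

1.52


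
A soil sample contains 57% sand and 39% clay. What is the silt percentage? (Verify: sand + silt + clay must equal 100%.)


Step 1: sand + silt + clay = 100%
Step 2: silt = 100 - sand - clay
Step 3: silt = 100 - 57 - 39
Step 4: silt = 4%

4


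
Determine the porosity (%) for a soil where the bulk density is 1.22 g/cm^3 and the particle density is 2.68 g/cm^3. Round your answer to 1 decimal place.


Step 1: Formula: n = 100 * (1 - BD / PD)
Step 2: n = 100 * (1 - 1.22 / 2.68)
Step 3: n = 100 * (1 - 0.45522)
Step 4: n = 54.5%

54.5


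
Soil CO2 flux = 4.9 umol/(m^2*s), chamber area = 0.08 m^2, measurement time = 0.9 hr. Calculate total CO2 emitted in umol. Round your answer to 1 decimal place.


Step 1: Convert time to seconds: 0.9 hr * 3600 = 3240.0 s
Step 2: Total = flux * area * time_s
Step 3: Total = 4.9 * 0.08 * 3240.0
Step 4: Total = 1270.1 umol

1270.1


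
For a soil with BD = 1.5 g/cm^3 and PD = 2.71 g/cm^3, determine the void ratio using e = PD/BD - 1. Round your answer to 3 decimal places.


Step 1: e = PD / BD - 1
Step 2: e = 2.71 / 1.5 - 1
Step 3: e = 1.80667 - 1
Step 4: e = 0.807

0.807


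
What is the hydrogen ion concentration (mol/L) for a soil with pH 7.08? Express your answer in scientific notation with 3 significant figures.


Step 1: [H+] = 10^(-pH)
Step 2: [H+] = 10^(-7.08)
Step 3: [H+] = 8.32e-08 mol/L

8.32e-08


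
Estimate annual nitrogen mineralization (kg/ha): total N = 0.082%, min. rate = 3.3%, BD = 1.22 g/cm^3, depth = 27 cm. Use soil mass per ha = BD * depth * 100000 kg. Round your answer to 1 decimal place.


Step 1: Soil mass per ha = BD * depth * 100000 = 1.22 * 27 * 100000 = 3294000 kg
Step 2: Total N pool = soil mass * N%/100 = 3294000 * 0.082/100 = 2701.08 kg/ha
Step 3: N mineralized = N pool * rate%/100 = 2701.08 * 3.3/100 = 89.1 kg/ha/yr

89.1


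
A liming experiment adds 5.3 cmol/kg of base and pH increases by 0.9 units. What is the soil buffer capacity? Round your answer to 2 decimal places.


Step 1: BC = change in base / change in pH
Step 2: BC = 5.3 / 0.9
Step 3: BC = 5.89 cmol/(kg*pH unit)

5.89


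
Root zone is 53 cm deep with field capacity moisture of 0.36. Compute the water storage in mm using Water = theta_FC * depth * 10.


Step 1: Water (mm) = theta_FC * depth (cm) * 10
Step 2: Water = 0.36 * 53 * 10
Step 3: Water = 190.8 mm

190.8


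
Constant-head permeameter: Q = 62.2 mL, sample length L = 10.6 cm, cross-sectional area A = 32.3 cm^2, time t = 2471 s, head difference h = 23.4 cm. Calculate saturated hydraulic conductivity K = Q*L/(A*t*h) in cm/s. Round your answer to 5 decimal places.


Step 1: K = Q * L / (A * t * h)
Step 2: Numerator = 62.2 * 10.6 = 659.32
Step 3: Denominator = 32.3 * 2471 * 23.4 = 1867631.22
Step 4: K = 659.32 / 1867631.22 = 0.00035 cm/s

0.00035


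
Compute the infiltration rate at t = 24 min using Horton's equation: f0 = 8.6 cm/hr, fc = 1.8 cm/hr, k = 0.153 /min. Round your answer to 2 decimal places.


Step 1: f = fc + (f0 - fc) * exp(-k * t)
Step 2: exp(-0.153 * 24) = 0.025426
Step 3: f = 1.8 + (8.6 - 1.8) * 0.025426
Step 4: f = 1.8 + 6.8 * 0.025426
Step 5: f = 1.97 cm/hr

1.97


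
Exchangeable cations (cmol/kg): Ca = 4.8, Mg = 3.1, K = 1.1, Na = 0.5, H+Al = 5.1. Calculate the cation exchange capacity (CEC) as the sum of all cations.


Step 1: CEC = Ca + Mg + K + Na + (H+Al)
Step 2: CEC = 4.8 + 3.1 + 1.1 + 0.5 + 5.1
Step 3: CEC = 14.6 cmol/kg

14.6


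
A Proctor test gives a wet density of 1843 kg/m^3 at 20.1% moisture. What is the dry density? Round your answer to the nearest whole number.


Step 1: Dry density = wet density / (1 + w/100)
Step 2: Dry density = 1843 / (1 + 20.1/100)
Step 3: Dry density = 1843 / 1.201
Step 4: Dry density = 1535 kg/m^3

1535


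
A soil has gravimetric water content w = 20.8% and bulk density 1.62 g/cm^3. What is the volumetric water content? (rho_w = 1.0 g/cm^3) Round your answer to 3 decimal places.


Step 1: theta = (w / 100) * BD / rho_w
Step 2: theta = (20.8 / 100) * 1.62 / 1.0
Step 3: theta = 0.208 * 1.62
Step 4: theta = 0.337

0.337


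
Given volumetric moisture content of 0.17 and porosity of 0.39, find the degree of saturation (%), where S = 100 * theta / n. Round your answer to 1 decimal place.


Step 1: S = 100 * theta_v / n
Step 2: S = 100 * 0.17 / 0.39
Step 3: S = 43.6%

43.6


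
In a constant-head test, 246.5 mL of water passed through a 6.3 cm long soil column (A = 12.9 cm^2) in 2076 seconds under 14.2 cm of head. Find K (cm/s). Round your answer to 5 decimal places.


Step 1: K = Q * L / (A * t * h)
Step 2: Numerator = 246.5 * 6.3 = 1552.95
Step 3: Denominator = 12.9 * 2076 * 14.2 = 380281.68
Step 4: K = 1552.95 / 380281.68 = 0.00408 cm/s

0.00408


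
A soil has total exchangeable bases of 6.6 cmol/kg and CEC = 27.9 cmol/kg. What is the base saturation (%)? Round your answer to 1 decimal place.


Step 1: BS = 100 * (sum of bases) / CEC
Step 2: BS = 100 * 6.6 / 27.9
Step 3: BS = 23.7%

23.7


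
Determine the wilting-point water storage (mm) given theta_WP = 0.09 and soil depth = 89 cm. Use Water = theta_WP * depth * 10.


Step 1: Water (mm) = theta_WP * depth * 10
Step 2: Water = 0.09 * 89 * 10
Step 3: Water = 80.1 mm

80.1


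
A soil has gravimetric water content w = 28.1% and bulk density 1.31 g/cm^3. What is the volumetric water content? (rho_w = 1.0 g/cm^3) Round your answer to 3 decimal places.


Step 1: theta = (w / 100) * BD / rho_w
Step 2: theta = (28.1 / 100) * 1.31 / 1.0
Step 3: theta = 0.281 * 1.31
Step 4: theta = 0.368

0.368


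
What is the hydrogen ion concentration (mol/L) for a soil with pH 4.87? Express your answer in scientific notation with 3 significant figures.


Step 1: [H+] = 10^(-pH)
Step 2: [H+] = 10^(-4.87)
Step 3: [H+] = 1.35e-05 mol/L

1.35e-05


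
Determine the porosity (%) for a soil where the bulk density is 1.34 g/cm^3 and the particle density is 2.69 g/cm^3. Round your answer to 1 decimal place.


Step 1: Formula: n = 100 * (1 - BD / PD)
Step 2: n = 100 * (1 - 1.34 / 2.69)
Step 3: n = 100 * (1 - 0.49814)
Step 4: n = 50.2%

50.2


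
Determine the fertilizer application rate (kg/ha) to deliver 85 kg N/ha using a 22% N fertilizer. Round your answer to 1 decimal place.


Step 1: Fertilizer rate = target N / (N content / 100)
Step 2: Rate = 85 / (22 / 100)
Step 3: Rate = 85 / 0.22
Step 4: Rate = 386.4 kg/ha

386.4


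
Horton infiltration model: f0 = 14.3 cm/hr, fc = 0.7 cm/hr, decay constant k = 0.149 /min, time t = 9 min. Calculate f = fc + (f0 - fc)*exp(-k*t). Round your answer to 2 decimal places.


Step 1: f = fc + (f0 - fc) * exp(-k * t)
Step 2: exp(-0.149 * 9) = 0.261584
Step 3: f = 0.7 + (14.3 - 0.7) * 0.261584
Step 4: f = 0.7 + 13.6 * 0.261584
Step 5: f = 4.26 cm/hr

4.26


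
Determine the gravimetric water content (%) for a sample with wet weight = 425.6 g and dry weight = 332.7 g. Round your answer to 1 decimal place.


Step 1: Water mass = wet - dry = 425.6 - 332.7 = 92.9 g
Step 2: w = 100 * water mass / dry mass
Step 3: w = 100 * 92.9 / 332.7 = 27.9%

27.9


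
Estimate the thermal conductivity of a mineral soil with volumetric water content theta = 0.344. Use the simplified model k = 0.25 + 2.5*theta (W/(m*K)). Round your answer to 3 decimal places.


Step 1: k = 0.25 + 2.5 * theta
Step 2: k = 0.25 + 2.5 * 0.344
Step 3: k = 0.25 + 0.86
Step 4: k = 1.11 W/(m*K)

1.11


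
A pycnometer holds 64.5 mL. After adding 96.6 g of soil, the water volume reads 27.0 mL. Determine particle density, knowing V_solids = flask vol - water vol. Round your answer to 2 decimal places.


Step 1: Volume of solids = flask volume - water volume with soil
Step 2: V_solids = 64.5 - 27.0 = 37.5 mL
Step 3: Particle density = mass / V_solids = 96.6 / 37.5 = 2.58 g/cm^3

2.58


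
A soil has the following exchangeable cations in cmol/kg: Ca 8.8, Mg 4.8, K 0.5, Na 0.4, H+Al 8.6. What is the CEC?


Step 1: CEC = Ca + Mg + K + Na + (H+Al)
Step 2: CEC = 8.8 + 4.8 + 0.5 + 0.4 + 8.6
Step 3: CEC = 23.1 cmol/kg

23.1


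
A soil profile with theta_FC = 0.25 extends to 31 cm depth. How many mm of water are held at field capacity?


Step 1: Water (mm) = theta_FC * depth (cm) * 10
Step 2: Water = 0.25 * 31 * 10
Step 3: Water = 77.5 mm

77.5


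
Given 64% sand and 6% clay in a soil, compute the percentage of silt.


Step 1: sand + silt + clay = 100%
Step 2: silt = 100 - sand - clay
Step 3: silt = 100 - 64 - 6
Step 4: silt = 30%

30


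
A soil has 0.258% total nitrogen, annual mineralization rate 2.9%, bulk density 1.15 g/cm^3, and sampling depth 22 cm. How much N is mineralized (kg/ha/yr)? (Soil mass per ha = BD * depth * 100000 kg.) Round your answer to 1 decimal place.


Step 1: Soil mass per ha = BD * depth * 100000 = 1.15 * 22 * 100000 = 2530000 kg
Step 2: Total N pool = soil mass * N%/100 = 2530000 * 0.258/100 = 6527.4 kg/ha
Step 3: N mineralized = N pool * rate%/100 = 6527.4 * 2.9/100 = 189.3 kg/ha/yr

189.3


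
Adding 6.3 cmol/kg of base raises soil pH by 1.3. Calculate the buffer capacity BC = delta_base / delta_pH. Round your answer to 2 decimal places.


Step 1: BC = change in base / change in pH
Step 2: BC = 6.3 / 1.3
Step 3: BC = 4.85 cmol/(kg*pH unit)

4.85


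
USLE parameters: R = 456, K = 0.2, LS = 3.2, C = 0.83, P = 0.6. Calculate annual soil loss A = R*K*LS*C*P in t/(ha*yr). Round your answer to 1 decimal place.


Step 1: A = R * K * LS * C * P
Step 2: R * K = 456 * 0.2 = 91.2
Step 3: (R*K) * LS = 91.2 * 3.2 = 291.84
Step 4: * C * P = 291.84 * 0.83 * 0.6 = 145.3
Step 5: A = 145.3 t/(ha*yr)

145.3


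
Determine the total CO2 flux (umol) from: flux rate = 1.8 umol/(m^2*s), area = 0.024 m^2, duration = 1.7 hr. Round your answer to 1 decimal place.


Step 1: Convert time to seconds: 1.7 hr * 3600 = 6120.0 s
Step 2: Total = flux * area * time_s
Step 3: Total = 1.8 * 0.024 * 6120.0
Step 4: Total = 264.4 umol

264.4


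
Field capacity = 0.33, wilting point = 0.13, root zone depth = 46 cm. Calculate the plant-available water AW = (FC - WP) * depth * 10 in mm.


Step 1: Available water = (FC - WP) * depth * 10
Step 2: AW = (0.33 - 0.13) * 46 * 10
Step 3: AW = 0.2 * 46 * 10
Step 4: AW = 92.0 mm

92.0


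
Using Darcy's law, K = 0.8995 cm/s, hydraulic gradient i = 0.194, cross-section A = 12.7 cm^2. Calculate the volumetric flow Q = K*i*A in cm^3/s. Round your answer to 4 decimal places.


Step 1: Apply Darcy's law: Q = K * i * A
Step 2: Q = 0.8995 * 0.194 * 12.7
Step 3: Q = 2.2162 cm^3/s

2.2162


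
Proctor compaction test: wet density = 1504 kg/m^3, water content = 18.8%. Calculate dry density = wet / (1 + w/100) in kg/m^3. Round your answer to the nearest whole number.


Step 1: Dry density = wet density / (1 + w/100)
Step 2: Dry density = 1504 / (1 + 18.8/100)
Step 3: Dry density = 1504 / 1.188
Step 4: Dry density = 1266 kg/m^3

1266


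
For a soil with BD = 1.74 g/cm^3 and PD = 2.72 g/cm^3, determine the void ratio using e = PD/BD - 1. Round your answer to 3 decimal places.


Step 1: e = PD / BD - 1
Step 2: e = 2.72 / 1.74 - 1
Step 3: e = 1.56322 - 1
Step 4: e = 0.563

0.563


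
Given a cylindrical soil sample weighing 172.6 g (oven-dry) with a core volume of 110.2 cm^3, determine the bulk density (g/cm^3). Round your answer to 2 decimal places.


Step 1: Identify the formula: BD = dry mass / volume
Step 2: Substitute values: BD = 172.6 / 110.2
Step 3: BD = 1.57 g/cm^3

1.57


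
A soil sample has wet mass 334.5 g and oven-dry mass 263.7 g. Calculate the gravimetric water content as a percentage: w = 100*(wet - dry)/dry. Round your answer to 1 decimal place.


Step 1: Water mass = wet - dry = 334.5 - 263.7 = 70.8 g
Step 2: w = 100 * water mass / dry mass
Step 3: w = 100 * 70.8 / 263.7 = 26.8%

26.8


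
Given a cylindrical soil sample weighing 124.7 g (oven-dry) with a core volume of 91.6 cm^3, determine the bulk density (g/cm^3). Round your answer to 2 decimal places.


Step 1: Identify the formula: BD = dry mass / volume
Step 2: Substitute values: BD = 124.7 / 91.6
Step 3: BD = 1.36 g/cm^3

1.36


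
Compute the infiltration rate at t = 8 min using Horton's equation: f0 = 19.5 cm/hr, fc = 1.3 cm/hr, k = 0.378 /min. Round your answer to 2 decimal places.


Step 1: f = fc + (f0 - fc) * exp(-k * t)
Step 2: exp(-0.378 * 8) = 0.048606
Step 3: f = 1.3 + (19.5 - 1.3) * 0.048606
Step 4: f = 1.3 + 18.2 * 0.048606
Step 5: f = 2.18 cm/hr

2.18


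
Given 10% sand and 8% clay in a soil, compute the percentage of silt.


Step 1: sand + silt + clay = 100%
Step 2: silt = 100 - sand - clay
Step 3: silt = 100 - 10 - 8
Step 4: silt = 82%

82


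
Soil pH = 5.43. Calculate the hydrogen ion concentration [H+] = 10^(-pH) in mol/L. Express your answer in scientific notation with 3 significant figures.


Step 1: [H+] = 10^(-pH)
Step 2: [H+] = 10^(-5.43)
Step 3: [H+] = 3.72e-06 mol/L

3.72e-06


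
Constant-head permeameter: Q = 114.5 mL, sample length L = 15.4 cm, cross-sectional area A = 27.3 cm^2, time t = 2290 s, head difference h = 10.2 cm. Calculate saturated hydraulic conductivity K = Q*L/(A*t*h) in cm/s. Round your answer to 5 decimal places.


Step 1: K = Q * L / (A * t * h)
Step 2: Numerator = 114.5 * 15.4 = 1763.3
Step 3: Denominator = 27.3 * 2290 * 10.2 = 637673.4
Step 4: K = 1763.3 / 637673.4 = 0.00277 cm/s

0.00277


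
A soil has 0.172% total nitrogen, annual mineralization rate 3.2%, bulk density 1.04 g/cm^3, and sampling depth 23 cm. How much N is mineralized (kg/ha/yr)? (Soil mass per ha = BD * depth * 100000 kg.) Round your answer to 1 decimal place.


Step 1: Soil mass per ha = BD * depth * 100000 = 1.04 * 23 * 100000 = 2392000 kg
Step 2: Total N pool = soil mass * N%/100 = 2392000 * 0.172/100 = 4114.24 kg/ha
Step 3: N mineralized = N pool * rate%/100 = 4114.24 * 3.2/100 = 131.7 kg/ha/yr

131.7


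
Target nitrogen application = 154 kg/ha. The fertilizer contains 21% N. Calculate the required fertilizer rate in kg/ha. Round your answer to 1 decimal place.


Step 1: Fertilizer rate = target N / (N content / 100)
Step 2: Rate = 154 / (21 / 100)
Step 3: Rate = 154 / 0.21
Step 4: Rate = 733.3 kg/ha

733.3


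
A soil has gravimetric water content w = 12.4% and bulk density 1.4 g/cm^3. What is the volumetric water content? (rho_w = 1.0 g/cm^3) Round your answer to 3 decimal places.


Step 1: theta = (w / 100) * BD / rho_w
Step 2: theta = (12.4 / 100) * 1.4 / 1.0
Step 3: theta = 0.124 * 1.4
Step 4: theta = 0.174

0.174


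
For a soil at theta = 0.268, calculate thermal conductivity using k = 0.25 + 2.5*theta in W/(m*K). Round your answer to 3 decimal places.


Step 1: k = 0.25 + 2.5 * theta
Step 2: k = 0.25 + 2.5 * 0.268
Step 3: k = 0.25 + 0.67
Step 4: k = 0.92 W/(m*K)

0.92


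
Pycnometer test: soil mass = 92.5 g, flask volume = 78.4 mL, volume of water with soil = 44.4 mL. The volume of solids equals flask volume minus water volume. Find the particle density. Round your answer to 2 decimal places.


Step 1: Volume of solids = flask volume - water volume with soil
Step 2: V_solids = 78.4 - 44.4 = 34.0 mL
Step 3: Particle density = mass / V_solids = 92.5 / 34.0 = 2.72 g/cm^3

2.72


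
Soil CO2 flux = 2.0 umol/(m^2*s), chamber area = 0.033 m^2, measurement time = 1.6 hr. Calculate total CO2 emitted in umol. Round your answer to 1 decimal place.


Step 1: Convert time to seconds: 1.6 hr * 3600 = 5760.0 s
Step 2: Total = flux * area * time_s
Step 3: Total = 2.0 * 0.033 * 5760.0
Step 4: Total = 380.2 umol

380.2


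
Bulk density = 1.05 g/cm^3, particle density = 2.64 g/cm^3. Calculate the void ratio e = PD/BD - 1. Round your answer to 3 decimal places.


Step 1: e = PD / BD - 1
Step 2: e = 2.64 / 1.05 - 1
Step 3: e = 2.51429 - 1
Step 4: e = 1.514

1.514


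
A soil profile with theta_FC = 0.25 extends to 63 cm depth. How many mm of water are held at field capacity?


Step 1: Water (mm) = theta_FC * depth (cm) * 10
Step 2: Water = 0.25 * 63 * 10
Step 3: Water = 157.5 mm

157.5


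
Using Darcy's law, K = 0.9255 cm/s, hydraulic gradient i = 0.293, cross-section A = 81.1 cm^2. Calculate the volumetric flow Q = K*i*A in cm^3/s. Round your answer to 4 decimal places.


Step 1: Apply Darcy's law: Q = K * i * A
Step 2: Q = 0.9255 * 0.293 * 81.1
Step 3: Q = 21.992 cm^3/s

21.992


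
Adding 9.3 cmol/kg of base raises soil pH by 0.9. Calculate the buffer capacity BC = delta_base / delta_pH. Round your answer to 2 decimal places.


Step 1: BC = change in base / change in pH
Step 2: BC = 9.3 / 0.9
Step 3: BC = 10.33 cmol/(kg*pH unit)

10.33


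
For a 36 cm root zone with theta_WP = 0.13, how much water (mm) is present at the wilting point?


Step 1: Water (mm) = theta_WP * depth * 10
Step 2: Water = 0.13 * 36 * 10
Step 3: Water = 46.8 mm

46.8


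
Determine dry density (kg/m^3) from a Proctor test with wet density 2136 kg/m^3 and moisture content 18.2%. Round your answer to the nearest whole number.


Step 1: Dry density = wet density / (1 + w/100)
Step 2: Dry density = 2136 / (1 + 18.2/100)
Step 3: Dry density = 2136 / 1.182
Step 4: Dry density = 1807 kg/m^3

1807


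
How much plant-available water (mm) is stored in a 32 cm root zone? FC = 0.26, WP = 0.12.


Step 1: Available water = (FC - WP) * depth * 10
Step 2: AW = (0.26 - 0.12) * 32 * 10
Step 3: AW = 0.14 * 32 * 10
Step 4: AW = 44.8 mm

44.8


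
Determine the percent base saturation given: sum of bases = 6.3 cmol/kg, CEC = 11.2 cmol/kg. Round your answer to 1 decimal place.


Step 1: BS = 100 * (sum of bases) / CEC
Step 2: BS = 100 * 6.3 / 11.2
Step 3: BS = 56.3%

56.3


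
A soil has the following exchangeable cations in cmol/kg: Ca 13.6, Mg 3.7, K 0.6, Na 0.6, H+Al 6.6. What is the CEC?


Step 1: CEC = Ca + Mg + K + Na + (H+Al)
Step 2: CEC = 13.6 + 3.7 + 0.6 + 0.6 + 6.6
Step 3: CEC = 25.1 cmol/kg

25.1


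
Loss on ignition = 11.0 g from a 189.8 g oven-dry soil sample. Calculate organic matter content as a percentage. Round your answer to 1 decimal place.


Step 1: OM% = 100 * LOI / sample mass
Step 2: OM = 100 * 11.0 / 189.8
Step 3: OM = 5.8%

5.8


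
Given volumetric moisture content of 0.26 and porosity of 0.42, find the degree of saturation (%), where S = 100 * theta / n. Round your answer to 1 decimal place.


Step 1: S = 100 * theta_v / n
Step 2: S = 100 * 0.26 / 0.42
Step 3: S = 61.9%

61.9


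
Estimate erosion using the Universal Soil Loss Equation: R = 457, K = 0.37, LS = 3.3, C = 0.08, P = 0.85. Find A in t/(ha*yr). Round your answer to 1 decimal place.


Step 1: A = R * K * LS * C * P
Step 2: R * K = 457 * 0.37 = 169.09
Step 3: (R*K) * LS = 169.09 * 3.3 = 557.997
Step 4: * C * P = 557.997 * 0.08 * 0.85 = 37.9
Step 5: A = 37.9 t/(ha*yr)

37.9


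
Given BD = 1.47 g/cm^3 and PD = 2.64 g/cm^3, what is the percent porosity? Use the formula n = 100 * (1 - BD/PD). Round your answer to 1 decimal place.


Step 1: Formula: n = 100 * (1 - BD / PD)
Step 2: n = 100 * (1 - 1.47 / 2.64)
Step 3: n = 100 * (1 - 0.55682)
Step 4: n = 44.3%

44.3


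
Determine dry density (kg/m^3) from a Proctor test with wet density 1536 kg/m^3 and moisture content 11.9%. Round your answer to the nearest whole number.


Step 1: Dry density = wet density / (1 + w/100)
Step 2: Dry density = 1536 / (1 + 11.9/100)
Step 3: Dry density = 1536 / 1.119
Step 4: Dry density = 1373 kg/m^3

1373


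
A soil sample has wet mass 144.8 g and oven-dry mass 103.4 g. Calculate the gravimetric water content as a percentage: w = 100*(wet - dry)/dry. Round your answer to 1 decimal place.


Step 1: Water mass = wet - dry = 144.8 - 103.4 = 41.4 g
Step 2: w = 100 * water mass / dry mass
Step 3: w = 100 * 41.4 / 103.4 = 40.0%

40.0


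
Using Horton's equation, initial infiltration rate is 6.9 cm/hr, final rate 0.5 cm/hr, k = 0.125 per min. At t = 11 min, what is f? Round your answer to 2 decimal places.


Step 1: f = fc + (f0 - fc) * exp(-k * t)
Step 2: exp(-0.125 * 11) = 0.25284
Step 3: f = 0.5 + (6.9 - 0.5) * 0.25284
Step 4: f = 0.5 + 6.4 * 0.25284
Step 5: f = 2.12 cm/hr

2.12


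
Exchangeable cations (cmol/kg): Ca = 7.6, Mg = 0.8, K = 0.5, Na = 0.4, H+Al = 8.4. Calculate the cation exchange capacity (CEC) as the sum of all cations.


Step 1: CEC = Ca + Mg + K + Na + (H+Al)
Step 2: CEC = 7.6 + 0.8 + 0.5 + 0.4 + 8.4
Step 3: CEC = 17.7 cmol/kg

17.7


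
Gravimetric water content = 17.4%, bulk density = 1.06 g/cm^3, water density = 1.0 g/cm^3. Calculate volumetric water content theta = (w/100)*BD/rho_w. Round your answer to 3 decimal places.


Step 1: theta = (w / 100) * BD / rho_w
Step 2: theta = (17.4 / 100) * 1.06 / 1.0
Step 3: theta = 0.174 * 1.06
Step 4: theta = 0.184

0.184


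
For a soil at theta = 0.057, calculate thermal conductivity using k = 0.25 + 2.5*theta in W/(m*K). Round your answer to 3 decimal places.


Step 1: k = 0.25 + 2.5 * theta
Step 2: k = 0.25 + 2.5 * 0.057
Step 3: k = 0.25 + 0.143
Step 4: k = 0.393 W/(m*K)

0.393


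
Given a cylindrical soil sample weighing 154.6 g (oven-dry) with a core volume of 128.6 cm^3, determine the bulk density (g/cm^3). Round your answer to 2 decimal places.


Step 1: Identify the formula: BD = dry mass / volume
Step 2: Substitute values: BD = 154.6 / 128.6
Step 3: BD = 1.2 g/cm^3

1.2


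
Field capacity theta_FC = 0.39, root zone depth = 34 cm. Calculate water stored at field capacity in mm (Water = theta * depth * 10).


Step 1: Water (mm) = theta_FC * depth (cm) * 10
Step 2: Water = 0.39 * 34 * 10
Step 3: Water = 132.6 mm

132.6


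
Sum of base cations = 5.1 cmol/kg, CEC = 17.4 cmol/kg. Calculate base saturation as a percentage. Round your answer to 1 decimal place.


Step 1: BS = 100 * (sum of bases) / CEC
Step 2: BS = 100 * 5.1 / 17.4
Step 3: BS = 29.3%

29.3


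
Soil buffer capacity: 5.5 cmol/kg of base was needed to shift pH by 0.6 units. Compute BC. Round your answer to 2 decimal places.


Step 1: BC = change in base / change in pH
Step 2: BC = 5.5 / 0.6
Step 3: BC = 9.17 cmol/(kg*pH unit)

9.17


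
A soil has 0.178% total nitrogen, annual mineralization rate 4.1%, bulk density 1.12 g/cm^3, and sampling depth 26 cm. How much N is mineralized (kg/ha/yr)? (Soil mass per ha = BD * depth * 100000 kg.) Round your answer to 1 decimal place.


Step 1: Soil mass per ha = BD * depth * 100000 = 1.12 * 26 * 100000 = 2912000 kg
Step 2: Total N pool = soil mass * N%/100 = 2912000 * 0.178/100 = 5183.36 kg/ha
Step 3: N mineralized = N pool * rate%/100 = 5183.36 * 4.1/100 = 212.5 kg/ha/yr

212.5


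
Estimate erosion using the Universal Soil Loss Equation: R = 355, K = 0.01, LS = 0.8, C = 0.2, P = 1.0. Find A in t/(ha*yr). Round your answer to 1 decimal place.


Step 1: A = R * K * LS * C * P
Step 2: R * K = 355 * 0.01 = 3.55
Step 3: (R*K) * LS = 3.55 * 0.8 = 2.84
Step 4: * C * P = 2.84 * 0.2 * 1.0 = 0.6
Step 5: A = 0.6 t/(ha*yr)

0.6


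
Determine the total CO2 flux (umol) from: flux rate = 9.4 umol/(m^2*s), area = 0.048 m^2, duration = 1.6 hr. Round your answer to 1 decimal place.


Step 1: Convert time to seconds: 1.6 hr * 3600 = 5760.0 s
Step 2: Total = flux * area * time_s
Step 3: Total = 9.4 * 0.048 * 5760.0
Step 4: Total = 2598.9 umol

2598.9


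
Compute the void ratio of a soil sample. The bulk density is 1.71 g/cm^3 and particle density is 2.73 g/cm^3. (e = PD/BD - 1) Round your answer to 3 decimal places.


Step 1: e = PD / BD - 1
Step 2: e = 2.73 / 1.71 - 1
Step 3: e = 1.59649 - 1
Step 4: e = 0.596

0.596


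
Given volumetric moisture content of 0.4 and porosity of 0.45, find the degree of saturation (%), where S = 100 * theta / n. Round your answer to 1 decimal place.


Step 1: S = 100 * theta_v / n
Step 2: S = 100 * 0.4 / 0.45
Step 3: S = 88.9%

88.9


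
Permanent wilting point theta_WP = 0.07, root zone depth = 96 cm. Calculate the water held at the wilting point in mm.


Step 1: Water (mm) = theta_WP * depth * 10
Step 2: Water = 0.07 * 96 * 10
Step 3: Water = 67.2 mm

67.2


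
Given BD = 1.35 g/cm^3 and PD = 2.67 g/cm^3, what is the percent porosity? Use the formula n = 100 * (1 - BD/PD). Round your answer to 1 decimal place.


Step 1: Formula: n = 100 * (1 - BD / PD)
Step 2: n = 100 * (1 - 1.35 / 2.67)
Step 3: n = 100 * (1 - 0.50562)
Step 4: n = 49.4%

49.4


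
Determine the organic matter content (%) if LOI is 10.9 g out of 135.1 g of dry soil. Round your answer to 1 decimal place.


Step 1: OM% = 100 * LOI / sample mass
Step 2: OM = 100 * 10.9 / 135.1
Step 3: OM = 8.1%

8.1


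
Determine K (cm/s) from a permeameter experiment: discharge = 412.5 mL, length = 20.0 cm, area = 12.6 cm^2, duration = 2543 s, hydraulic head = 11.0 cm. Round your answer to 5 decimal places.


Step 1: K = Q * L / (A * t * h)
Step 2: Numerator = 412.5 * 20.0 = 8250.0
Step 3: Denominator = 12.6 * 2543 * 11.0 = 352459.8
Step 4: K = 8250.0 / 352459.8 = 0.02341 cm/s

0.02341


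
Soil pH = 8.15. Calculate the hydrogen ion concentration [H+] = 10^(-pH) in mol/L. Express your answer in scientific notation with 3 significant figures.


Step 1: [H+] = 10^(-pH)
Step 2: [H+] = 10^(-8.15)
Step 3: [H+] = 7.08e-09 mol/L

7.08e-09


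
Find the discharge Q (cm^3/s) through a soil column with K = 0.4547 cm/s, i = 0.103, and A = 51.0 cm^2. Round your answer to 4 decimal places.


Step 1: Apply Darcy's law: Q = K * i * A
Step 2: Q = 0.4547 * 0.103 * 51.0
Step 3: Q = 2.3885 cm^3/s

2.3885


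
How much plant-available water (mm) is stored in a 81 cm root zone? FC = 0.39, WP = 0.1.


Step 1: Available water = (FC - WP) * depth * 10
Step 2: AW = (0.39 - 0.1) * 81 * 10
Step 3: AW = 0.29 * 81 * 10
Step 4: AW = 234.9 mm

234.9


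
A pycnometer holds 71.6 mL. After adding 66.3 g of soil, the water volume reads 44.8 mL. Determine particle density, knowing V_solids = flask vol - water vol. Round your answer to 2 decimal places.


Step 1: Volume of solids = flask volume - water volume with soil
Step 2: V_solids = 71.6 - 44.8 = 26.8 mL
Step 3: Particle density = mass / V_solids = 66.3 / 26.8 = 2.47 g/cm^3

2.47


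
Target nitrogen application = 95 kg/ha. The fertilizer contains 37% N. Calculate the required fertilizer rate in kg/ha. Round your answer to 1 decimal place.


Step 1: Fertilizer rate = target N / (N content / 100)
Step 2: Rate = 95 / (37 / 100)
Step 3: Rate = 95 / 0.37
Step 4: Rate = 256.8 kg/ha

256.8


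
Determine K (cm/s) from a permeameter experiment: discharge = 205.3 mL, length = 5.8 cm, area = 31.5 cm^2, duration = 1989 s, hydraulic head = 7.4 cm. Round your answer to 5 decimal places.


Step 1: K = Q * L / (A * t * h)
Step 2: Numerator = 205.3 * 5.8 = 1190.74
Step 3: Denominator = 31.5 * 1989 * 7.4 = 463635.9
Step 4: K = 1190.74 / 463635.9 = 0.00257 cm/s

0.00257
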